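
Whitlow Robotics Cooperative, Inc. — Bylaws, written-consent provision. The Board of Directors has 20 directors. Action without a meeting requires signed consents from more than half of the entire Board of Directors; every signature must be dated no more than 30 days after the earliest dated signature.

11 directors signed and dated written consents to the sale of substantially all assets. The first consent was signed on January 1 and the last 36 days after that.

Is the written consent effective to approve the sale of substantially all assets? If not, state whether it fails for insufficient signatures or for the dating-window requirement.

Signatures required: more than half of 20 — a majority of 20 is 11, so 11 needed; 11 signed. Sufficient.
Dating window: the latest signature is 36 days after the earliest; the limit is 30 days. Outside the window.

Not effective — dating-window requirement not satisfied.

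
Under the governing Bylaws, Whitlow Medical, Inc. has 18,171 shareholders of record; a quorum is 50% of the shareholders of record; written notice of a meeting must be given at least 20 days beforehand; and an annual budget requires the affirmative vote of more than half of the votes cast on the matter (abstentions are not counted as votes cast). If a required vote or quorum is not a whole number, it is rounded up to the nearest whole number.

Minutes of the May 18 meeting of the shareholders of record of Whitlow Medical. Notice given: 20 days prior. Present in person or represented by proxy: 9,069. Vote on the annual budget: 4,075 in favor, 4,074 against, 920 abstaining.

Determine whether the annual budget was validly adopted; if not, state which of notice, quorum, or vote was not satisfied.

Notice: 20 days given; 20 required. Satisfied.
Quorum: 50% of 18,171 = 9,085.50, rounded up to 9,086; 9,069 present. Not satisfied.
Vote: requires a majority of the votes cast (9,069 − 920 abstaining = 8,149); a majority of 8149 is 4075, so 4,075 needed; 4,075 in favor. Satisfied.

Invalid — quorum requirement not satisfied.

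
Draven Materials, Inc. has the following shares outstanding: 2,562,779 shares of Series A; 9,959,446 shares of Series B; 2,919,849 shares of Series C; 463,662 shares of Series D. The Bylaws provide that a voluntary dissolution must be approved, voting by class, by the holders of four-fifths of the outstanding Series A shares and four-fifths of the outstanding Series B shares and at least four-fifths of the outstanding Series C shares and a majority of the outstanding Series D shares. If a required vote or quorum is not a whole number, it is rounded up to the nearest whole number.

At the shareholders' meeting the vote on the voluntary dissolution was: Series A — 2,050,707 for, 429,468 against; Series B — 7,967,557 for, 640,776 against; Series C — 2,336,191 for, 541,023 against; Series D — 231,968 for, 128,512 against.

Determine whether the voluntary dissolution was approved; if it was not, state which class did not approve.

Approved — every class gave the required vote.

Series A: 4/5 of 2562779 = 2050223.20, rounded up to 2050224; 2,050,224 required, 2,050,707 in favor — approved.
Series B: 4/5 of 9959446 = 7967556.80, rounded up to 7967557; 7,967,557 required, 7,967,557 in favor — approved.
Series C: 4/5 of 2919849 = 2335879.20, rounded up to 2335880; 2,335,880 required, 2,336,191 in favor — approved.
Series D: a majority of 463662 is 231832; 231,832 required, 231,968 in favor — approved.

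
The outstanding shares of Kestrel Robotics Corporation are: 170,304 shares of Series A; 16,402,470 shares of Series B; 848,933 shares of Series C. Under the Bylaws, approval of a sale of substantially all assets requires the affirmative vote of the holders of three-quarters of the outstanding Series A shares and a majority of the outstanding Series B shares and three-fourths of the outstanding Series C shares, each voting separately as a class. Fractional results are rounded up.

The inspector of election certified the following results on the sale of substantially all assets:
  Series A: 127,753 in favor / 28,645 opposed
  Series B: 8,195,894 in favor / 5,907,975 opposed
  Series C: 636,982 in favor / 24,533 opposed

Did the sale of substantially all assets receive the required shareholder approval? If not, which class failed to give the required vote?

Not approved — the Series B shares did not give the required vote.

Series A: 3/4 of 170304 = 127728; 127,728 required, 127,753 in favor — approved.
Series B: a majority of 16402470 is 8201236; 8,201,236 required, 8,195,894 in favor — not approved.
Series C: 3/4 of 848933 = 636699.75, rounded up to 636700; 636,700 required, 636,982 in favor — approved.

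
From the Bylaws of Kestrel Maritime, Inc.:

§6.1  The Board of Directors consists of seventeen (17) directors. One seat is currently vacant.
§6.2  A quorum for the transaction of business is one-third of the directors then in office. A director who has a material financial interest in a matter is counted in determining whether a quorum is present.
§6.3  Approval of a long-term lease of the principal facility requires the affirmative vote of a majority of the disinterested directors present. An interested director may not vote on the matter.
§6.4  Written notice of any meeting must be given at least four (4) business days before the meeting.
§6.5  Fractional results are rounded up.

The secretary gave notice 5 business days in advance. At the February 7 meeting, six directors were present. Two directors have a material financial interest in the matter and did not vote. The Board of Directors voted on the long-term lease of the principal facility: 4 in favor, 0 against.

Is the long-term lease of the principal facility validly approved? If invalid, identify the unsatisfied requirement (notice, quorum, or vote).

Valid — all requirements satisfied.

Notice: 5 business days given; 4 required (5 ≥ 4). Satisfied.
Quorum: 6 present (interested directors count toward quorum); quorum is 6. Satisfied.
Vote: the long-term lease of the principal facility requires a majority of the disinterested directors present (6 − 2 = 4). A majority of 4 is 3, so 3 affirmative votes are needed; 4 voted in favor. Satisfied.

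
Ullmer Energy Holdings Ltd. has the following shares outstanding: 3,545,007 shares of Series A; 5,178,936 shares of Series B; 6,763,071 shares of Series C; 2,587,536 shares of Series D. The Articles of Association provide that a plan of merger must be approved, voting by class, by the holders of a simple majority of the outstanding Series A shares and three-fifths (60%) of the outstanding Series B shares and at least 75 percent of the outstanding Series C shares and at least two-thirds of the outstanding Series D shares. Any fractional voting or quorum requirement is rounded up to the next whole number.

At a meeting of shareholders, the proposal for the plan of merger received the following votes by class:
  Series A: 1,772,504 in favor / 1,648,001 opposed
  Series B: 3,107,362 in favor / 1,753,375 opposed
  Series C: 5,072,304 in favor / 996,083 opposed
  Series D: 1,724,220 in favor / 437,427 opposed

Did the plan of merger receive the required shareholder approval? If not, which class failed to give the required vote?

Not approved — the Series D shares did not give the required vote.

Series A: a majority of 3545007 is 1772504; 1,772,504 required, 1,772,504 in favor — approved.
Series B: 3/5 of 5178936 = 3107361.60, rounded up to 3107362; 3,107,362 required, 3,107,362 in favor — approved.
Series C: 3/4 of 6763071 = 5072303.25, rounded up to 5072304; 5,072,304 required, 5,072,304 in favor — approved.
Series D: 2/3 of 2587536 = 1725024; 1,725,024 required, 1,724,220 in favor — not approved.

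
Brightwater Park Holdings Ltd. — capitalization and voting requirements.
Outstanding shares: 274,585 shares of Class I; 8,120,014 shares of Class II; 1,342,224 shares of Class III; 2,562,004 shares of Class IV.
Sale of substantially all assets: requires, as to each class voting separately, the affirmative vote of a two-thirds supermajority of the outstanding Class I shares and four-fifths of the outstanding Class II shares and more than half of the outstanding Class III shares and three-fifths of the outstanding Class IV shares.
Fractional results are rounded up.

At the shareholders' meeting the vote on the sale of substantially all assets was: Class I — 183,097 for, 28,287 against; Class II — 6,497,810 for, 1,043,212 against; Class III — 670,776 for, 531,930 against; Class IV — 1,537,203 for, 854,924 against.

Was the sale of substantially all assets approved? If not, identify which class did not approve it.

Class I: 2/3 of 274585 = 183056.67, rounded up to 183057; 183,057 required, 183,097 in favor — approved.
Class II: 4/5 of 8120014 = 6496011.20, rounded up to 6496012; 6,496,012 required, 6,497,810 in favor — approved.
Class III: a majority of 1342224 is 671113; 671,113 required, 670,776 in favor — not approved.
Class IV: 3/5 of 2562004 = 1537202.40, rounded up to 1537203; 1,537,203 required, 1,537,203 in favor — approved.

Not approved — the Class III shares did not give the required vote.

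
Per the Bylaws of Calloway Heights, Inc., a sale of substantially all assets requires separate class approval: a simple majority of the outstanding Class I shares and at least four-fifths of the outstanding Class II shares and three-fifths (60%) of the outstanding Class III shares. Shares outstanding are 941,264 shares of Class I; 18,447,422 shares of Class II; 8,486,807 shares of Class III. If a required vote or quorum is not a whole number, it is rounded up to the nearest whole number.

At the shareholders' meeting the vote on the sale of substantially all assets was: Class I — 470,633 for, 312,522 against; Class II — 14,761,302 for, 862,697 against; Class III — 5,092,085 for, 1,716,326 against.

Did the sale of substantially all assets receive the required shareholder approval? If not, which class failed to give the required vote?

Class I: a majority of 941264 is 470633; 470,633 required, 470,633 in favor — approved.
Class II: 4/5 of 18447422 = 14757937.60, rounded up to 14757938; 14,757,938 required, 14,761,302 in favor — approved.
Class III: 3/5 of 8486807 = 5092084.20, rounded up to 5092085; 5,092,085 required, 5,092,085 in favor — approved.

Approved — every class gave the required vote.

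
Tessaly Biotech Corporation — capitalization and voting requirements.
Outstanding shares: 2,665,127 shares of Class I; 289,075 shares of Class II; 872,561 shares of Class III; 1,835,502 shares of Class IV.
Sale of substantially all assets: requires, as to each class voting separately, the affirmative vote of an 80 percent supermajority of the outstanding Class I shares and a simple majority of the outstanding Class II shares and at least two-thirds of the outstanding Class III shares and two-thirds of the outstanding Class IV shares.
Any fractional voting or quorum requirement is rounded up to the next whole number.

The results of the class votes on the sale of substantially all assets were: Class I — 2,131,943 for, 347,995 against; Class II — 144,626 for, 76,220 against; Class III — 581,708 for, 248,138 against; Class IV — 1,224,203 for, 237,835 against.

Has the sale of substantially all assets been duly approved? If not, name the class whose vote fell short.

Class I: 4/5 of 2665127 = 2132101.60, rounded up to 2132102; 2,132,102 required, 2,131,943 in favor — not approved.
Class II: a majority of 289075 is 144538; 144,538 required, 144,626 in favor — approved.
Class III: 2/3 of 872561 = 581707.33, rounded up to 581708; 581,708 required, 581,708 in favor — approved.
Class IV: 2/3 of 1835502 = 1223668; 1,223,668 required, 1,224,203 in favor — approved.

Not approved — the Class I shares did not give the required vote.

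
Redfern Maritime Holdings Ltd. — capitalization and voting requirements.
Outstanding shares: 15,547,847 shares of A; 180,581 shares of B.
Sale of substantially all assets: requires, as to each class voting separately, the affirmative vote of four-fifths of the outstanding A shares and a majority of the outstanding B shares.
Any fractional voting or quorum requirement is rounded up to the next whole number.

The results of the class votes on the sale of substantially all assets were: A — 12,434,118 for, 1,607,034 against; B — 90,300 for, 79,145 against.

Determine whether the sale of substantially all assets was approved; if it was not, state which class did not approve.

Not approved — the A shares did not give the required vote.

A: 4/5 of 15547847 = 12438277.60, rounded up to 12438278; 12,438,278 required, 12,434,118 in favor — not approved.
B: a majority of 180581 is 90291; 90,291 required, 90,300 in favor — approved.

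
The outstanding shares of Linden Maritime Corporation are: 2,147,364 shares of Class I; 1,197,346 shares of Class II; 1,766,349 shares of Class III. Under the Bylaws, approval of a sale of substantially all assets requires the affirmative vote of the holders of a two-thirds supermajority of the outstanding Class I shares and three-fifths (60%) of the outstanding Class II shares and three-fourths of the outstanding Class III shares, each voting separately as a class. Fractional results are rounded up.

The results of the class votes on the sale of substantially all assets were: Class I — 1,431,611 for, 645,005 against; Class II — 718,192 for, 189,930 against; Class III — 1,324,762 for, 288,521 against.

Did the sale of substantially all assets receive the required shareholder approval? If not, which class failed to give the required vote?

Not approved — the Class II shares did not give the required vote.

Class I: 2/3 of 2147364 = 1431576; 1,431,576 required, 1,431,611 in favor — approved.
Class II: 3/5 of 1197346 = 718407.60, rounded up to 718408; 718,408 required, 718,192 in favor — not approved.
Class III: 3/4 of 1766349 = 1324761.75, rounded up to 1324762; 1,324,762 required, 1,324,762 in favor — approved.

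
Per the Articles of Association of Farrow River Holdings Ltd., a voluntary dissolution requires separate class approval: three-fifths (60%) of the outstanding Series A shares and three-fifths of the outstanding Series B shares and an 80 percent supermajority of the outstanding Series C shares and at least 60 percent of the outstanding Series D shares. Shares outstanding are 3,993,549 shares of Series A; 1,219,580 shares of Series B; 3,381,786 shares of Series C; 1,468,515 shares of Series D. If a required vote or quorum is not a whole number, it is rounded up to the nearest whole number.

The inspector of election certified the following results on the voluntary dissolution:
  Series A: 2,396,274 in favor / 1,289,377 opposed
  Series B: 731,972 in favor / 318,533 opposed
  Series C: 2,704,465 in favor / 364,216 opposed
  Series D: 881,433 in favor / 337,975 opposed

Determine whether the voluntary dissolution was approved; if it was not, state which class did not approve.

Series A: 3/5 of 3993549 = 2396129.40, rounded up to 2396130; 2,396,130 required, 2,396,274 in favor — approved.
Series B: 3/5 of 1219580 = 731748; 731,748 required, 731,972 in favor — approved.
Series C: 4/5 of 3381786 = 2705428.80, rounded up to 2705429; 2,705,429 required, 2,704,465 in favor — not approved.
Series D: 3/5 of 1468515 = 881109; 881,109 required, 881,433 in favor — approved.

Not approved — the Series C shares did not give the required vote.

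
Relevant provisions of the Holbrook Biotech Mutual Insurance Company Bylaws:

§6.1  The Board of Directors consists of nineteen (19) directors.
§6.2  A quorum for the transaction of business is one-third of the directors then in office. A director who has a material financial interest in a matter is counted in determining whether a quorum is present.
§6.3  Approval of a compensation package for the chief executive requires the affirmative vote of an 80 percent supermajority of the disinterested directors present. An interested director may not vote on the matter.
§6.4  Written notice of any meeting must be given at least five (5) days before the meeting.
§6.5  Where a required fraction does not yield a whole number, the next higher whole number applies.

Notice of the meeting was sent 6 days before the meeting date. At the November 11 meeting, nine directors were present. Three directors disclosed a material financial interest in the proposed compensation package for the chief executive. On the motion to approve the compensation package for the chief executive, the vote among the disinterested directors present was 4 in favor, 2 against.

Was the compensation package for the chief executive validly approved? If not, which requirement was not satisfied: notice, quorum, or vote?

Invalid — vote requirement not satisfied.

Notice: 6 days given; 5 required (6 ≥ 5). Satisfied.
Quorum: 9 present (interested directors count toward quorum); quorum is 7. Satisfied.
Vote: the compensation package for the chief executive requires four-fifths of the disinterested directors present (9 − 3 = 6). 4/5 of 6 = 4.80, rounded up to 5, so 5 affirmative votes are needed; 4 voted in favor. Not satisfied.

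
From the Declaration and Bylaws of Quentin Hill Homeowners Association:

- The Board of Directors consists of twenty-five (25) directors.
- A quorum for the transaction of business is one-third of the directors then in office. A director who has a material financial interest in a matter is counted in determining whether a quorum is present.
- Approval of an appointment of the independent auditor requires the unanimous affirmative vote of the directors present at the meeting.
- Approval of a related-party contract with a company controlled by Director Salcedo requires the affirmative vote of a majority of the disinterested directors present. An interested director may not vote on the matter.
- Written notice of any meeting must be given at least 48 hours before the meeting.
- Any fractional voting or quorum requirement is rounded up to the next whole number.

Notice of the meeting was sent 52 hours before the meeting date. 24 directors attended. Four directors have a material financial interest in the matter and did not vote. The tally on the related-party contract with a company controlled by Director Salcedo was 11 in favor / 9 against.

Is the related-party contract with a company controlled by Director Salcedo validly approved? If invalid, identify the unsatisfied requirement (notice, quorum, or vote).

Valid — all requirements satisfied.

Notice: 52 hours given; 48 required (52 ≥ 48). Satisfied.
Quorum: 24 present (interested directors count toward quorum); quorum is 9. Satisfied.
Vote: the related-party contract with a company controlled by Director Salcedo requires a majority of the disinterested directors present (24 − 4 = 20). A majority of 20 is 11, so 11 affirmative votes are needed; 11 voted in favor. Satisfied.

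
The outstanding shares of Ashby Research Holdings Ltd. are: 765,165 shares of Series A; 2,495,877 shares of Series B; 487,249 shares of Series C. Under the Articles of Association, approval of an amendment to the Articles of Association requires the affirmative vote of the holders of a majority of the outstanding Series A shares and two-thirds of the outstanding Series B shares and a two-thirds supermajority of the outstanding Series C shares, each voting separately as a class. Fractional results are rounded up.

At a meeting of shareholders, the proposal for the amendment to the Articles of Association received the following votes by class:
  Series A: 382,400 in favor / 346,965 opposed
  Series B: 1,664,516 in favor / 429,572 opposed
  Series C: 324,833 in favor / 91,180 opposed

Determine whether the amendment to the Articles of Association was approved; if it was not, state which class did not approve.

Not approved — the Series A shares did not give the required vote.

Series A: a majority of 765165 is 382583; 382,583 required, 382,400 in favor — not approved.
Series B: 2/3 of 2495877 = 1663918; 1,663,918 required, 1,664,516 in favor — approved.
Series C: 2/3 of 487249 = 324832.67, rounded up to 324833; 324,833 required, 324,833 in favor — approved.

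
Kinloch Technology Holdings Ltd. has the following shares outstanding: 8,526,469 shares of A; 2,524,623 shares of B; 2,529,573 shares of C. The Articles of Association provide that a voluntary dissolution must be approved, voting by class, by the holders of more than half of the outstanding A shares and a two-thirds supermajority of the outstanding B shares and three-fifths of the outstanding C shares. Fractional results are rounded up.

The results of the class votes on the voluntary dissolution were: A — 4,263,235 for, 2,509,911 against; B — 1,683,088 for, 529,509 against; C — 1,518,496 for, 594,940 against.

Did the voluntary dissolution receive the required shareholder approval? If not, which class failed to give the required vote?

A: a majority of 8526469 is 4263235; 4,263,235 required, 4,263,235 in favor — approved.
B: 2/3 of 2524623 = 1683082; 1,683,082 required, 1,683,088 in favor — approved.
C: 3/5 of 2529573 = 1517743.80, rounded up to 1517744; 1,517,744 required, 1,518,496 in favor — approved.

Approved — every class gave the required vote.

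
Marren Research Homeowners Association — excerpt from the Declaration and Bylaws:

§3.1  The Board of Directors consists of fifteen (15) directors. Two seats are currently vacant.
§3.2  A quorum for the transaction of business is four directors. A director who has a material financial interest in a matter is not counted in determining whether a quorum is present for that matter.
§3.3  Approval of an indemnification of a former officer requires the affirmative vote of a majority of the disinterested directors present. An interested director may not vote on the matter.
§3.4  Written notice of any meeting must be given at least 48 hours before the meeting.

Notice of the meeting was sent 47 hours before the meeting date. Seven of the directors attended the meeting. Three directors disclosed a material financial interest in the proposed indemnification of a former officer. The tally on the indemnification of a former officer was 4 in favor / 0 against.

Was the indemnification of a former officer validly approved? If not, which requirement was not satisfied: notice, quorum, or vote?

Invalid — notice requirement not satisfied.

Notice: 47 hours given; 48 required (47 < 48). Not satisfied.
Quorum: 7 present, but the 3 interested directors do not count, leaving 4. Quorum is 4. Satisfied.
Vote: the indemnification of a former officer requires a majority of the disinterested directors present (7 − 3 = 4). A majority of 4 is 3, so 3 affirmative votes are needed; 4 voted in favor. Satisfied.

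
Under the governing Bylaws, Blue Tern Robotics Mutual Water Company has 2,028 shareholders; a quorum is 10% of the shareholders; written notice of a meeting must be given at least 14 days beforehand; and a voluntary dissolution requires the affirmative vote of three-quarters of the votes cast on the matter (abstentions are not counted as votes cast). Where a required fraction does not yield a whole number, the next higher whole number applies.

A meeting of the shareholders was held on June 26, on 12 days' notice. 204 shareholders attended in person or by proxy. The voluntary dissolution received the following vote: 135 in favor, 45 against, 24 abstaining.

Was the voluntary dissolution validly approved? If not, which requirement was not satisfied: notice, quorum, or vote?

Invalid — notice requirement not satisfied.

Notice: 12 days given; 14 required. Not satisfied.
Quorum: 10% of 2,028 = 202.80, rounded up to 203; 204 present. Satisfied.
Vote: requires three-fourths of the votes cast (204 − 24 abstaining = 180); 3/4 of 180 = 135, so 135 needed; 135 in favor. Satisfied.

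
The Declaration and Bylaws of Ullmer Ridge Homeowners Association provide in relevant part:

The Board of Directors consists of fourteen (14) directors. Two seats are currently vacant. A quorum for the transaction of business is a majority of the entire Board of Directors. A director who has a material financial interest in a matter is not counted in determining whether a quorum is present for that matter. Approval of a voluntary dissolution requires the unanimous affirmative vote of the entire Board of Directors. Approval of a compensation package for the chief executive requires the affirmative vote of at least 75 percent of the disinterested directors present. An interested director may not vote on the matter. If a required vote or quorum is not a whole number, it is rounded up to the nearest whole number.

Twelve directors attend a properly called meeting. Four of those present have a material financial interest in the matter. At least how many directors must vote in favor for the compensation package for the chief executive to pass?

6

The compensation package for the chief executive requires three-fourths of the disinterested directors present (12 − 4 = 8).
3/4 of 8 = 6.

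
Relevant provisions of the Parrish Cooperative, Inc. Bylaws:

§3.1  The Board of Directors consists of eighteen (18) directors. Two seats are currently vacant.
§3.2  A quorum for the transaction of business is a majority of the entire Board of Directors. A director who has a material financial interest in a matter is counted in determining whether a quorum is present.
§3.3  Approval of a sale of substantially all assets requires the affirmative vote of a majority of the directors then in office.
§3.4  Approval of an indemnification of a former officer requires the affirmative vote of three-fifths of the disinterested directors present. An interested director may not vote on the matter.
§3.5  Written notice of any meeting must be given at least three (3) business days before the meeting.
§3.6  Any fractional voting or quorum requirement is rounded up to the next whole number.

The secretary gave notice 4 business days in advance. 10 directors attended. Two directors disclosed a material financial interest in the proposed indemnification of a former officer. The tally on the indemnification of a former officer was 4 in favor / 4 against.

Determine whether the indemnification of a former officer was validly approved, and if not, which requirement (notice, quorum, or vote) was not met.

Invalid — vote requirement not satisfied.

Notice: 4 business days given; 3 required (4 ≥ 3). Satisfied.
Quorum: 10 present (interested directors count toward quorum); quorum is 10. Satisfied.
Vote: the indemnification of a former officer requires three-fifths of the disinterested directors present (10 − 2 = 8). 3/5 of 8 = 4.80, rounded up to 5, so 5 affirmative votes are needed; 4 voted in favor. Not satisfied.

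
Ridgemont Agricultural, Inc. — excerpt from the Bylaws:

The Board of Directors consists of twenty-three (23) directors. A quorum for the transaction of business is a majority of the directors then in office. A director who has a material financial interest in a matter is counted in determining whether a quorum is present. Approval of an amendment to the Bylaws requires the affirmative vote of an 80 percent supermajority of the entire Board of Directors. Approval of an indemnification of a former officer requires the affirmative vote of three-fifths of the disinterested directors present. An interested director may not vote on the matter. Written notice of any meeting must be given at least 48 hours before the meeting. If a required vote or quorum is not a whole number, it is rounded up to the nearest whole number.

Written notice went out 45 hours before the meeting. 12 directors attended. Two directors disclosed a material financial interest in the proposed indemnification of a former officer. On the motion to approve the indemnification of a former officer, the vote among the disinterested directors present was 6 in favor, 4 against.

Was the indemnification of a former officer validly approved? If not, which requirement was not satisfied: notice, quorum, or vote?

Notice: 45 hours given; 48 required (45 < 48). Not satisfied.
Quorum: 12 present (interested directors count toward quorum); quorum is 12. Satisfied.
Vote: the indemnification of a former officer requires three-fifths of the disinterested directors present (12 − 2 = 10). 3/5 of 10 = 6, so 6 affirmative votes are needed; 6 voted in favor. Satisfied.

Invalid — notice requirement not satisfied.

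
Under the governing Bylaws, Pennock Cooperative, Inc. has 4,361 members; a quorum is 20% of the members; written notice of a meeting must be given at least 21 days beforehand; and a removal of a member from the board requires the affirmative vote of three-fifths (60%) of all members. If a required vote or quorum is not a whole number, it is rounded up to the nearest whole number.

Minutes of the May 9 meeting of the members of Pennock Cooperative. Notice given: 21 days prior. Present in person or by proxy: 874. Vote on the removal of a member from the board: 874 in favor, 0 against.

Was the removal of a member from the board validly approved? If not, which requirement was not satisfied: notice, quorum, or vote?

Notice: 21 days given; 21 required. Satisfied.
Quorum: 20% of 4,361 = 872.20, rounded up to 873; 874 present. Satisfied.
Vote: requires three-fifths of all members (4,361); 3/5 of 4361 = 2616.60, rounded up to 2617, so 2,617 needed; 874 in favor. Not satisfied.

Invalid — vote requirement not satisfied.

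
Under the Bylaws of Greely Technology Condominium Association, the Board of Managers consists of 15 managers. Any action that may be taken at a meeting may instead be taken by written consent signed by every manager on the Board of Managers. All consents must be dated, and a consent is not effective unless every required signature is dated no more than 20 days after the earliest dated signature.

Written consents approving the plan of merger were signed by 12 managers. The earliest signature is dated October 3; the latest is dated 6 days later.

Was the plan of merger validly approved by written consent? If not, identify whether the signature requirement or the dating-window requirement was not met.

Signatures required: all of 15 — unanimous means all 15, so 15 needed; 12 signed. Insufficient.
Dating window: the latest signature is 6 days after the earliest; the limit is 20 days. Within the window.

Not effective — insufficient signatures.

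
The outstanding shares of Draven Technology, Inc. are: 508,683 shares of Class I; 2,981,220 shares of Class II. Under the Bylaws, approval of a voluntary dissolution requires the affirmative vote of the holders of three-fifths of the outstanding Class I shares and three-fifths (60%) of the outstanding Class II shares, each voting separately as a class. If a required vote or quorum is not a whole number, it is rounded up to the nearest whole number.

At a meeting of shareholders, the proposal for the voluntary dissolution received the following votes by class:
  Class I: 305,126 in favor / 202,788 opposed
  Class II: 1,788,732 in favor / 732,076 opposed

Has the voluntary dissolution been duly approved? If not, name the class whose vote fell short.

Class I: 3/5 of 508683 = 305209.80, rounded up to 305210; 305,210 required, 305,126 in favor — not approved.
Class II: 3/5 of 2981220 = 1788732; 1,788,732 required, 1,788,732 in favor — approved.

Not approved — the Class I shares did not give the required vote.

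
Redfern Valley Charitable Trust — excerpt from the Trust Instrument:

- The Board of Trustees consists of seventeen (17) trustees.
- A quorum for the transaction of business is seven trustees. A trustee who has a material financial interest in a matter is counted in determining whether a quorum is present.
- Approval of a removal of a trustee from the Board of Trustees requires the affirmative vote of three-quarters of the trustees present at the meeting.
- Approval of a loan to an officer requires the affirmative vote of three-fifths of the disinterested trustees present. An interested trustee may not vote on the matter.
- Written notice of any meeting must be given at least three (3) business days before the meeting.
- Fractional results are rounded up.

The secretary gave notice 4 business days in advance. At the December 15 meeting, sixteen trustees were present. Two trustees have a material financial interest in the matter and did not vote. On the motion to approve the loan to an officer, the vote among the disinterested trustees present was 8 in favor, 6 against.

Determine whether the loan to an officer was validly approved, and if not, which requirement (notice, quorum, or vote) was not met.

Invalid — vote requirement not satisfied.

Notice: 4 business days given; 3 required (4 ≥ 3). Satisfied.
Quorum: 16 present (interested trustees count toward quorum); quorum is 7. Satisfied.
Vote: the loan to an officer requires three-fifths of the disinterested trustees present (16 − 2 = 14). 3/5 of 14 = 8.40, rounded up to 9, so 9 affirmative votes are needed; 8 voted in favor. Not satisfied.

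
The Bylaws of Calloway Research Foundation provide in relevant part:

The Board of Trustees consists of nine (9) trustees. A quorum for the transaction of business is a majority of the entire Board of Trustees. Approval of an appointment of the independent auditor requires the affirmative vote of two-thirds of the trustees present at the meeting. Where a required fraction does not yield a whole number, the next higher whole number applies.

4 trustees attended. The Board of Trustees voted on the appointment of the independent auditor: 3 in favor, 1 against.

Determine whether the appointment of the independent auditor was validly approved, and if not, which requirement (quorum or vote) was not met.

Quorum: 4 present; quorum is 5. Not satisfied.
Vote: the appointment of the independent auditor requires two-thirds of the trustees present (4). 2/3 of 4 = 2.67, rounded up to 3, so 3 affirmative votes are needed; 3 voted in favor. Satisfied. (Moot — without a quorum no business can be validly transacted.)

Invalid — quorum requirement not satisfied.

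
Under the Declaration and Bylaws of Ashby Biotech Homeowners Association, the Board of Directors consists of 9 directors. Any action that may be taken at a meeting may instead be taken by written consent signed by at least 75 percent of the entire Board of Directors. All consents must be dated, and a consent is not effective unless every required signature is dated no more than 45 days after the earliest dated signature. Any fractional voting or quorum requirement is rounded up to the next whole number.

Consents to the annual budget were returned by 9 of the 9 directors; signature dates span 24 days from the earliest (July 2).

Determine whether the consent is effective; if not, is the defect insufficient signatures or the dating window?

Signatures required: at least 75 percent of 9 — 3/4 of 9 = 6.75, rounded up to 7, so 7 needed; 9 signed. Sufficient.
Dating window: the latest signature is 24 days after the earliest; the limit is 45 days. Within the window.

Effective — both the signature and dating-window requirements are satisfied.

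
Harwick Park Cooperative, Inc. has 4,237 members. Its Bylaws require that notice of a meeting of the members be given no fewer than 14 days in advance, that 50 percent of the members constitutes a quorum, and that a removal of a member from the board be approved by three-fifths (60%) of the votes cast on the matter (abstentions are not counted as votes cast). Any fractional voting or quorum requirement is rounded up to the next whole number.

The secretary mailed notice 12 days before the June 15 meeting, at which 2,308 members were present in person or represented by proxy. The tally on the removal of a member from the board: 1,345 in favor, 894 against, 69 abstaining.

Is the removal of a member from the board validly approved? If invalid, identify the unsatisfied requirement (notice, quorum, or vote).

Invalid — notice requirement not satisfied.

Notice: 12 days given; 14 required. Not satisfied.
Quorum: 50% of 4,237 = 2,118.50, rounded up to 2,119; 2,308 present. Satisfied.
Vote: requires three-fifths of the votes cast (2,308 − 69 abstaining = 2,239); 3/5 of 2239 = 1343.40, rounded up to 1344, so 1,344 needed; 1,345 in favor. Satisfied.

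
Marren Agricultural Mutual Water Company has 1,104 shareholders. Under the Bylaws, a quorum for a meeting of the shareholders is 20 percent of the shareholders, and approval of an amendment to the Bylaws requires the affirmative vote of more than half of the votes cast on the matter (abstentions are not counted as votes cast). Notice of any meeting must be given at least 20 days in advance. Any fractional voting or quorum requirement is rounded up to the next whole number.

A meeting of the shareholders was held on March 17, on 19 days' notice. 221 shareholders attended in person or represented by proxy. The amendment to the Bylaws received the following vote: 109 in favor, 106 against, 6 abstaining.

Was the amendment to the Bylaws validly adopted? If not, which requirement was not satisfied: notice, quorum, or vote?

Notice: 19 days given; 20 required. Not satisfied.
Quorum: 20% of 1,104 = 220.80, rounded up to 221; 221 present. Satisfied.
Vote: requires a majority of the votes cast (221 − 6 abstaining = 215); a majority of 215 is 108, so 108 needed; 109 in favor. Satisfied.

Invalid — notice requirement not satisfied.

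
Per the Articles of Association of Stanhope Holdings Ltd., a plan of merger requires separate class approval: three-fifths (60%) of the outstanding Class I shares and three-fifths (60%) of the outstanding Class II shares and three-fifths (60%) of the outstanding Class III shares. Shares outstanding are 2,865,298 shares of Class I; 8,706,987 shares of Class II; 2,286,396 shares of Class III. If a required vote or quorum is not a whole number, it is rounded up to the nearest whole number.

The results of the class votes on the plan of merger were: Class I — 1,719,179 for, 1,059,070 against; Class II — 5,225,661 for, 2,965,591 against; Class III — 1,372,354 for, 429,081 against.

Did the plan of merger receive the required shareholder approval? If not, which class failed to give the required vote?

Class I: 3/5 of 2865298 = 1719178.80, rounded up to 1719179; 1,719,179 required, 1,719,179 in favor — approved.
Class II: 3/5 of 8706987 = 5224192.20, rounded up to 5224193; 5,224,193 required, 5,225,661 in favor — approved.
Class III: 3/5 of 2286396 = 1371837.60, rounded up to 1371838; 1,371,838 required, 1,372,354 in favor — approved.

Approved — every class gave the required vote.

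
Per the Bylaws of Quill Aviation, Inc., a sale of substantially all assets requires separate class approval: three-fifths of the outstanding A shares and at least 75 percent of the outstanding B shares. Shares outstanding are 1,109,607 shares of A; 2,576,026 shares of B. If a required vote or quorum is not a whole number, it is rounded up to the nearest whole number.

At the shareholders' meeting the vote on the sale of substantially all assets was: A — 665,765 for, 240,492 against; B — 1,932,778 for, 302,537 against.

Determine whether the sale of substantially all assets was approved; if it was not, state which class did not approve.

Approved — every class gave the required vote.

A: 3/5 of 1109607 = 665764.20, rounded up to 665765; 665,765 required, 665,765 in favor — approved.
B: 3/4 of 2576026 = 1932019.50, rounded up to 1932020; 1,932,020 required, 1,932,778 in favor — approved.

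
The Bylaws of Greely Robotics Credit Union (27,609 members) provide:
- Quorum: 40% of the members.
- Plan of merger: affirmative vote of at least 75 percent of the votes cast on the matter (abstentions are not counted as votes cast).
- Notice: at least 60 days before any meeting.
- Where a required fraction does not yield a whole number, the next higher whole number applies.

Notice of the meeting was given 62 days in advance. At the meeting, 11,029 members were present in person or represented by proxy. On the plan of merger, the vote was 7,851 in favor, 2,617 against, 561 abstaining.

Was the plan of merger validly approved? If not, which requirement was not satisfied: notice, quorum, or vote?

Notice: 62 days given; 60 required. Satisfied.
Quorum: 40% of 27,609 = 11,043.60, rounded up to 11,044; 11,029 present. Not satisfied.
Vote: requires three-fourths of the votes cast (11,029 − 561 abstaining = 10,468); 3/4 of 10468 = 7851, so 7,851 needed; 7,851 in favor. Satisfied.

Invalid — quorum requirement not satisfied.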